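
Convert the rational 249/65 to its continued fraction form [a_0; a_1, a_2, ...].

Run the Euclidean algorithm on 249 and 65; the successive quotients are the partial quotients a_0, a_1, ... (each step inverts the fractional part left over by the previous one):
  249 = 3*65 + 54, so a_0 = 3.
  65 = 1*54 + 11, so a_1 = 1.
  54 = 4*11 + 10, so a_2 = 4.
  11 = 1*10 + 1, so a_3 = 1.
  10 = 10*1 + 0, so a_4 = 10.
The remainder reaches 0 after 5 divisions, so the expansion has 5 partial quotients, read off in order.

[3; 1, 4, 1, 10]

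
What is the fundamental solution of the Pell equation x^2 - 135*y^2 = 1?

First expand sqrt(135) as a continued fraction. With x_i = (sqrt(135) + m_i)/d_i and (m_0, d_0) = (0, 1): a_0 = floor(sqrt(135)) = 11, since 11^2 = 121 <= 135 < 144 = 12^2.
Iterate m_{i+1} = d_i*a_i - m_i, d_{i+1} = (135 - m_{i+1}^2)/d_i, a_{i+1} = floor((a_0 + m_{i+1})/d_{i+1}):
  m_1 = 1*11 - 0 = 11, d_1 = (135 - 11^2)/1 = 14/1 = 14, a_1 = floor((11 + 11)/14) = 1.
  m_2 = 14*1 - 11 = 3, d_2 = (135 - 3^2)/14 = 126/14 = 9, a_2 = floor((11 + 3)/9) = 1.
  m_3 = 9*1 - 3 = 6, d_3 = (135 - 6^2)/9 = 99/9 = 11, a_3 = floor((11 + 6)/11) = 1.
  m_4 = 11*1 - 6 = 5, d_4 = (135 - 5^2)/11 = 110/11 = 10, a_4 = floor((11 + 5)/10) = 1.
  m_5 = 10*1 - 5 = 5, d_5 = (135 - 5^2)/10 = 110/10 = 11, a_5 = floor((11 + 5)/11) = 1.
  m_6 = 11*1 - 5 = 6, d_6 = (135 - 6^2)/11 = 99/11 = 9, a_6 = floor((11 + 6)/9) = 1.
  m_7 = 9*1 - 6 = 3, d_7 = (135 - 3^2)/9 = 126/9 = 14, a_7 = floor((11 + 3)/14) = 1.
  m_8 = 14*1 - 3 = 11, d_8 = (135 - 11^2)/14 = 14/14 = 1, a_8 = floor((11 + 11)/1) = 22.
  m_9 = 1*22 - 11 = 11, d_9 = (135 - 11^2)/1 = 14/1 = 14: (m_9, d_9) = (m_1, d_1) = (11, 14), so from here the quotients repeat a_1, ..., a_8; the period length is 8.
So sqrt(135) = [11; (1, 1, 1, 1, 1, 1, 1, 22)] with period length k = 8.
k is even, so the fundamental solution of x^2 - 135y^2 = 1 is (p_{k-1}, q_{k-1}) = (p_7, q_7); compute convergents through index 7.
Convergents (p_i = a_i*p_{i-1} + p_{i-2}, q_i = a_i*q_{i-1} + q_{i-2} with p_{-2}=0, p_{-1}=1, q_{-2}=1, q_{-1}=0):
  i=0: a_0=11, p_0 = 11*1 + 0 = 11, q_0 = 11*0 + 1 = 1.
  i=1: a_1=1, p_1 = 1*11 + 1 = 12, q_1 = 1*1 + 0 = 1.
  i=2: a_2=1, p_2 = 1*12 + 11 = 23, q_2 = 1*1 + 1 = 2.
  i=3: a_3=1, p_3 = 1*23 + 12 = 35, q_3 = 1*2 + 1 = 3.
  i=4: a_4=1, p_4 = 1*35 + 23 = 58, q_4 = 1*3 + 2 = 5.
  i=5: a_5=1, p_5 = 1*58 + 35 = 93, q_5 = 1*5 + 3 = 8.
  i=6: a_6=1, p_6 = 1*93 + 58 = 151, q_6 = 1*8 + 5 = 13.
  i=7: a_7=1, p_7 = 1*151 + 93 = 244, q_7 = 1*13 + 8 = 21.
Check: 244^2 - 135*21^2 = 59536 - 59535 = 1, so (x, y) = (244, 21) solves the equation, and by the theorem it is the least positive solution.

(x, y) = (244, 21)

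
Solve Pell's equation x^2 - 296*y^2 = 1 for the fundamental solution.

(x, y) = (3699, 215)

First expand sqrt(296) as a continued fraction. With x_i = (sqrt(296) + m_i)/d_i and (m_0, d_0) = (0, 1): a_0 = floor(sqrt(296)) = 17, since 17^2 = 289 <= 296 < 324 = 18^2.
Iterate m_{i+1} = d_i*a_i - m_i, d_{i+1} = (296 - m_{i+1}^2)/d_i, a_{i+1} = floor((a_0 + m_{i+1})/d_{i+1}):
  m_1 = 1*17 - 0 = 17, d_1 = (296 - 17^2)/1 = 7/1 = 7, a_1 = floor((17 + 17)/7) = 4.
  m_2 = 7*4 - 17 = 11, d_2 = (296 - 11^2)/7 = 175/7 = 25, a_2 = floor((17 + 11)/25) = 1.
  m_3 = 25*1 - 11 = 14, d_3 = (296 - 14^2)/25 = 100/25 = 4, a_3 = floor((17 + 14)/4) = 7.
  m_4 = 4*7 - 14 = 14, d_4 = (296 - 14^2)/4 = 100/4 = 25, a_4 = floor((17 + 14)/25) = 1.
  m_5 = 25*1 - 14 = 11, d_5 = (296 - 11^2)/25 = 175/25 = 7, a_5 = floor((17 + 11)/7) = 4.
  m_6 = 7*4 - 11 = 17, d_6 = (296 - 17^2)/7 = 7/7 = 1, a_6 = floor((17 + 17)/1) = 34.
  m_7 = 1*34 - 17 = 17, d_7 = (296 - 17^2)/1 = 7/1 = 7: (m_7, d_7) = (m_1, d_1) = (17, 7), so from here the quotients repeat a_1, ..., a_6; the period length is 6.
So sqrt(296) = [17; (4, 1, 7, 1, 4, 34)] with period length k = 6.
k is even, so the fundamental solution of x^2 - 296y^2 = 1 is (p_{k-1}, q_{k-1}) = (p_5, q_5); compute convergents through index 5.
Convergents (p_i = a_i*p_{i-1} + p_{i-2}, q_i = a_i*q_{i-1} + q_{i-2} with p_{-2}=0, p_{-1}=1, q_{-2}=1, q_{-1}=0):
  i=0: a_0=17, p_0 = 17*1 + 0 = 17, q_0 = 17*0 + 1 = 1.
  i=1: a_1=4, p_1 = 4*17 + 1 = 69, q_1 = 4*1 + 0 = 4.
  i=2: a_2=1, p_2 = 1*69 + 17 = 86, q_2 = 1*4 + 1 = 5.
  i=3: a_3=7, p_3 = 7*86 + 69 = 671, q_3 = 7*5 + 4 = 39.
  i=4: a_4=1, p_4 = 1*671 + 86 = 757, q_4 = 1*39 + 5 = 44.
  i=5: a_5=4, p_5 = 4*757 + 671 = 3699, q_5 = 4*44 + 39 = 215.
Check: 3699^2 - 296*215^2 = 13682601 - 13682600 = 1, so (x, y) = (3699, 215) solves the equation, and by the theorem it is the least positive solution.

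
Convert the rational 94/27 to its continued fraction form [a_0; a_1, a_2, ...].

Run the Euclidean algorithm on 94 and 27; the successive quotients are the partial quotients a_0, a_1, ... (each step inverts the fractional part left over by the previous one):
  94 = 3*27 + 13, so a_0 = 3.
  27 = 2*13 + 1, so a_1 = 2.
  13 = 13*1 + 0, so a_2 = 13.
The remainder reaches 0 after 3 divisions, so the expansion has 3 partial quotients, read off in order.

[3; 2, 13]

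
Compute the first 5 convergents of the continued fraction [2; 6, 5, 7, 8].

2/1, 13/6, 67/31, 482/223, 3923/1815

Using the convergent recurrence p_i = a_i*p_{i-1} + p_{i-2}, q_i = a_i*q_{i-1} + q_{i-2} with p_{-2}=0, p_{-1}=1, q_{-2}=1, q_{-1}=0:
  i=0: a_0=2, p_0 = 2*1 + 0 = 2, q_0 = 2*0 + 1 = 1.
  i=1: a_1=6, p_1 = 6*2 + 1 = 13, q_1 = 6*1 + 0 = 6.
  i=2: a_2=5, p_2 = 5*13 + 2 = 67, q_2 = 5*6 + 1 = 31.
  i=3: a_3=7, p_3 = 7*67 + 13 = 482, q_3 = 7*31 + 6 = 223.
  i=4: a_4=8, p_4 = 8*482 + 67 = 3923, q_4 = 8*223 + 31 = 1815.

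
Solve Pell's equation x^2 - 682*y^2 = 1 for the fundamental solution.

First expand sqrt(682) as a continued fraction. With x_i = (sqrt(682) + m_i)/d_i and (m_0, d_0) = (0, 1): a_0 = floor(sqrt(682)) = 26, since 26^2 = 676 <= 682 < 729 = 27^2.
Iterate m_{i+1} = d_i*a_i - m_i, d_{i+1} = (682 - m_{i+1}^2)/d_i, a_{i+1} = floor((a_0 + m_{i+1})/d_{i+1}):
  m_1 = 1*26 - 0 = 26, d_1 = (682 - 26^2)/1 = 6/1 = 6, a_1 = floor((26 + 26)/6) = 8.
  m_2 = 6*8 - 26 = 22, d_2 = (682 - 22^2)/6 = 198/6 = 33, a_2 = floor((26 + 22)/33) = 1.
  m_3 = 33*1 - 22 = 11, d_3 = (682 - 11^2)/33 = 561/33 = 17, a_3 = floor((26 + 11)/17) = 2.
  m_4 = 17*2 - 11 = 23, d_4 = (682 - 23^2)/17 = 153/17 = 9, a_4 = floor((26 + 23)/9) = 5.
  m_5 = 9*5 - 23 = 22, d_5 = (682 - 22^2)/9 = 198/9 = 22, a_5 = floor((26 + 22)/22) = 2.
  m_6 = 22*2 - 22 = 22, d_6 = (682 - 22^2)/22 = 198/22 = 9, a_6 = floor((26 + 22)/9) = 5.
  m_7 = 9*5 - 22 = 23, d_7 = (682 - 23^2)/9 = 153/9 = 17, a_7 = floor((26 + 23)/17) = 2.
  m_8 = 17*2 - 23 = 11, d_8 = (682 - 11^2)/17 = 561/17 = 33, a_8 = floor((26 + 11)/33) = 1.
  m_9 = 33*1 - 11 = 22, d_9 = (682 - 22^2)/33 = 198/33 = 6, a_9 = floor((26 + 22)/6) = 8.
  m_10 = 6*8 - 22 = 26, d_10 = (682 - 26^2)/6 = 6/6 = 1, a_10 = floor((26 + 26)/1) = 52.
  m_11 = 1*52 - 26 = 26, d_11 = (682 - 26^2)/1 = 6/1 = 6: (m_11, d_11) = (m_1, d_1) = (26, 6), so from here the quotients repeat a_1, ..., a_10; the period length is 10.
So sqrt(682) = [26; (8, 1, 2, 5, 2, 5, 2, 1, 8, 52)] with period length k = 10.
k is even, so the fundamental solution of x^2 - 682y^2 = 1 is (p_{k-1}, q_{k-1}) = (p_9, q_9); compute convergents through index 9.
Convergents (p_i = a_i*p_{i-1} + p_{i-2}, q_i = a_i*q_{i-1} + q_{i-2} with p_{-2}=0, p_{-1}=1, q_{-2}=1, q_{-1}=0):
  i=0: a_0=26, p_0 = 26*1 + 0 = 26, q_0 = 26*0 + 1 = 1.
  i=1: a_1=8, p_1 = 8*26 + 1 = 209, q_1 = 8*1 + 0 = 8.
  i=2: a_2=1, p_2 = 1*209 + 26 = 235, q_2 = 1*8 + 1 = 9.
  i=3: a_3=2, p_3 = 2*235 + 209 = 679, q_3 = 2*9 + 8 = 26.
  i=4: a_4=5, p_4 = 5*679 + 235 = 3630, q_4 = 5*26 + 9 = 139.
  i=5: a_5=2, p_5 = 2*3630 + 679 = 7939, q_5 = 2*139 + 26 = 304.
  i=6: a_6=5, p_6 = 5*7939 + 3630 = 43325, q_6 = 5*304 + 139 = 1659.
  i=7: a_7=2, p_7 = 2*43325 + 7939 = 94589, q_7 = 2*1659 + 304 = 3622.
  i=8: a_8=1, p_8 = 1*94589 + 43325 = 137914, q_8 = 1*3622 + 1659 = 5281.
  i=9: a_9=8, p_9 = 8*137914 + 94589 = 1197901, q_9 = 8*5281 + 3622 = 45870.
Check: 1197901^2 - 682*45870^2 = 1434966805801 - 1434966805800 = 1, so (x, y) = (1197901, 45870) solves the equation, and by the theorem it is the least positive solution.

(x, y) = (1197901, 45870)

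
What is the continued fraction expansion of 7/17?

Run the Euclidean algorithm on 7 and 17; the successive quotients are the partial quotients a_0, a_1, ... (each step inverts the fractional part left over by the previous one):
  7 = 0*17 + 7, so a_0 = 0.
  17 = 2*7 + 3, so a_1 = 2.
  7 = 2*3 + 1, so a_2 = 2.
  3 = 3*1 + 0, so a_3 = 3.
The remainder reaches 0 after 4 divisions, so the expansion has 4 partial quotients, read off in order.

[0; 2, 2, 3]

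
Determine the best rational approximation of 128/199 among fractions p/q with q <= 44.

Expand x = 128/199 as a continued fraction with the Euclidean algorithm:
  128 = 0*199 + 128, so a_0 = 0.
  199 = 1*128 + 71, so a_1 = 1.
  128 = 1*71 + 57, so a_2 = 1.
  71 = 1*57 + 14, so a_3 = 1.
  57 = 4*14 + 1, so a_4 = 4.
  14 = 14*1 + 0, so a_5 = 14.
so x = [0; 1, 1, 1, 4, 14].
Convergents (p_i = a_i*p_{i-1} + p_{i-2}, q_i = a_i*q_{i-1} + q_{i-2} with p_{-2}=0, p_{-1}=1, q_{-2}=1, q_{-1}=0), until the denominator exceeds 44:
  i=0: a_0=0, p_0 = 0*1 + 0 = 0, q_0 = 0*0 + 1 = 1.
  i=1: a_1=1, p_1 = 1*0 + 1 = 1, q_1 = 1*1 + 0 = 1.
  i=2: a_2=1, p_2 = 1*1 + 0 = 1, q_2 = 1*1 + 1 = 2.
  i=3: a_3=1, p_3 = 1*1 + 1 = 2, q_3 = 1*2 + 1 = 3.
  i=4: a_4=4, p_4 = 4*2 + 1 = 9, q_4 = 4*3 + 2 = 14.
  i=5: a_5=14, p_5 = 14*9 + 2 = 128, q_5 = 14*14 + 3 = 199.
q_5 = 199 > 44, so the last convergent with denominator <= 44 is p_4/q_4 = 9/14.
The closest fraction with denominator <= 44 is either p_4/q_4 or the intermediate fraction (k*p_4 + p_3)/(k*q_4 + q_3) with the largest k >= 1 whose denominator stays <= 44; these approach x as k grows, and every other convergent or intermediate fraction in range is farther away.
Largest k: floor((44 - q_3)/q_4) = floor((44 - 3)/14) = 2.
That gives (2*9 + 2)/(2*14 + 3) = 20/31.
Compare the errors: |x - 9/14| = |128*14 - 9*199|/(199*14) = 1/2786, and |x - 20/31| = |128*31 - 20*199|/(199*31) = 12/6169.
Cross-multiplying, 1*6169 = 6169 < 33432 = 12*2786, so 1/2786 is smaller: the convergent 9/14 is closer to x than 20/31.

9/14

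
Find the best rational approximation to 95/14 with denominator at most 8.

34/5

Expand x = 95/14 as a continued fraction with the Euclidean algorithm:
  95 = 6*14 + 11, so a_0 = 6.
  14 = 1*11 + 3, so a_1 = 1.
  11 = 3*3 + 2, so a_2 = 3.
  3 = 1*2 + 1, so a_3 = 1.
  2 = 2*1 + 0, so a_4 = 2.
so x = [6; 1, 3, 1, 2].
Convergents (p_i = a_i*p_{i-1} + p_{i-2}, q_i = a_i*q_{i-1} + q_{i-2} with p_{-2}=0, p_{-1}=1, q_{-2}=1, q_{-1}=0), until the denominator exceeds 8:
  i=0: a_0=6, p_0 = 6*1 + 0 = 6, q_0 = 6*0 + 1 = 1.
  i=1: a_1=1, p_1 = 1*6 + 1 = 7, q_1 = 1*1 + 0 = 1.
  i=2: a_2=3, p_2 = 3*7 + 6 = 27, q_2 = 3*1 + 1 = 4.
  i=3: a_3=1, p_3 = 1*27 + 7 = 34, q_3 = 1*4 + 1 = 5.
  i=4: a_4=2, p_4 = 2*34 + 27 = 95, q_4 = 2*5 + 4 = 14.
q_4 = 14 > 8, so the last convergent with denominator <= 8 is p_3/q_3 = 34/5.
The closest fraction with denominator <= 8 is either p_3/q_3 or the intermediate fraction (k*p_3 + p_2)/(k*q_3 + q_2) with the largest k >= 1 whose denominator stays <= 8; these approach x as k grows, and every other convergent or intermediate fraction in range is farther away.
Largest k: floor((8 - q_2)/q_3) = floor((8 - 4)/5) = 0.
Since k = 0, no intermediate fraction beyond p_3/q_3 has denominator <= 8, so the convergent 34/5 is the closest (its error is |95*5 - 34*14|/(14*5) = 1/70).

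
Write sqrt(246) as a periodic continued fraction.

Write x_i = (sqrt(246) + m_i)/d_i with (m_0, d_0) = (0, 1). a_0 = floor(sqrt(246)) = 15, since 15^2 = 225 <= 246 < 256 = 16^2.
Iterate m_{i+1} = d_i*a_i - m_i, d_{i+1} = (246 - m_{i+1}^2)/d_i, a_{i+1} = floor((a_0 + m_{i+1})/d_{i+1}):
  m_1 = 1*15 - 0 = 15, d_1 = (246 - 15^2)/1 = 21/1 = 21, a_1 = floor((15 + 15)/21) = 1.
  m_2 = 21*1 - 15 = 6, d_2 = (246 - 6^2)/21 = 210/21 = 10, a_2 = floor((15 + 6)/10) = 2.
  m_3 = 10*2 - 6 = 14, d_3 = (246 - 14^2)/10 = 50/10 = 5, a_3 = floor((15 + 14)/5) = 5.
  m_4 = 5*5 - 14 = 11, d_4 = (246 - 11^2)/5 = 125/5 = 25, a_4 = floor((15 + 11)/25) = 1.
  m_5 = 25*1 - 11 = 14, d_5 = (246 - 14^2)/25 = 50/25 = 2, a_5 = floor((15 + 14)/2) = 14.
  m_6 = 2*14 - 14 = 14, d_6 = (246 - 14^2)/2 = 50/2 = 25, a_6 = floor((15 + 14)/25) = 1.
  m_7 = 25*1 - 14 = 11, d_7 = (246 - 11^2)/25 = 125/25 = 5, a_7 = floor((15 + 11)/5) = 5.
  m_8 = 5*5 - 11 = 14, d_8 = (246 - 14^2)/5 = 50/5 = 10, a_8 = floor((15 + 14)/10) = 2.
  m_9 = 10*2 - 14 = 6, d_9 = (246 - 6^2)/10 = 210/10 = 21, a_9 = floor((15 + 6)/21) = 1.
  m_10 = 21*1 - 6 = 15, d_10 = (246 - 15^2)/21 = 21/21 = 1, a_10 = floor((15 + 15)/1) = 30.
  m_11 = 1*30 - 15 = 15, d_11 = (246 - 15^2)/1 = 21/1 = 21: (m_11, d_11) = (m_1, d_1) = (15, 21), so from here the quotients repeat a_1, ..., a_10; the period length is 10.
Hence the expansion of sqrt(246) is a_0 = 15 followed by the repeating block 1, 2, 5, 1, 14, 1, 5, 2, 1, 30 (period 10).

[15; (1, 2, 5, 1, 14, 1, 5, 2, 1, 30)]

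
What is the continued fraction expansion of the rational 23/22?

Run the Euclidean algorithm on 23 and 22; the successive quotients are the partial quotients a_0, a_1, ... (each step inverts the fractional part left over by the previous one):
  23 = 1*22 + 1, so a_0 = 1.
  22 = 22*1 + 0, so a_1 = 22.
The remainder reaches 0 after 2 divisions, so the expansion has 2 partial quotients, read off in order.

[1; 22]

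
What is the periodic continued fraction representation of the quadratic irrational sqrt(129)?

[11; (2, 1, 3, 1, 6, 1, 3, 1, 2, 22)]

Write x_i = (sqrt(129) + m_i)/d_i with (m_0, d_0) = (0, 1). a_0 = floor(sqrt(129)) = 11, since 11^2 = 121 <= 129 < 144 = 12^2.
Iterate m_{i+1} = d_i*a_i - m_i, d_{i+1} = (129 - m_{i+1}^2)/d_i, a_{i+1} = floor((a_0 + m_{i+1})/d_{i+1}):
  m_1 = 1*11 - 0 = 11, d_1 = (129 - 11^2)/1 = 8/1 = 8, a_1 = floor((11 + 11)/8) = 2.
  m_2 = 8*2 - 11 = 5, d_2 = (129 - 5^2)/8 = 104/8 = 13, a_2 = floor((11 + 5)/13) = 1.
  m_3 = 13*1 - 5 = 8, d_3 = (129 - 8^2)/13 = 65/13 = 5, a_3 = floor((11 + 8)/5) = 3.
  m_4 = 5*3 - 8 = 7, d_4 = (129 - 7^2)/5 = 80/5 = 16, a_4 = floor((11 + 7)/16) = 1.
  m_5 = 16*1 - 7 = 9, d_5 = (129 - 9^2)/16 = 48/16 = 3, a_5 = floor((11 + 9)/3) = 6.
  m_6 = 3*6 - 9 = 9, d_6 = (129 - 9^2)/3 = 48/3 = 16, a_6 = floor((11 + 9)/16) = 1.
  m_7 = 16*1 - 9 = 7, d_7 = (129 - 7^2)/16 = 80/16 = 5, a_7 = floor((11 + 7)/5) = 3.
  m_8 = 5*3 - 7 = 8, d_8 = (129 - 8^2)/5 = 65/5 = 13, a_8 = floor((11 + 8)/13) = 1.
  m_9 = 13*1 - 8 = 5, d_9 = (129 - 5^2)/13 = 104/13 = 8, a_9 = floor((11 + 5)/8) = 2.
  m_10 = 8*2 - 5 = 11, d_10 = (129 - 11^2)/8 = 8/8 = 1, a_10 = floor((11 + 11)/1) = 22.
  m_11 = 1*22 - 11 = 11, d_11 = (129 - 11^2)/1 = 8/1 = 8: (m_11, d_11) = (m_1, d_1) = (11, 8), so from here the quotients repeat a_1, ..., a_10; the period length is 10.
Hence the expansion of sqrt(129) is a_0 = 11 followed by the repeating block 2, 1, 3, 1, 6, 1, 3, 1, 2, 22 (period 10).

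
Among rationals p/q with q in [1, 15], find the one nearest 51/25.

31/15

Expand x = 51/25 as a continued fraction with the Euclidean algorithm:
  51 = 2*25 + 1, so a_0 = 2.
  25 = 25*1 + 0, so a_1 = 25.
so x = [2; 25].
Convergents (p_i = a_i*p_{i-1} + p_{i-2}, q_i = a_i*q_{i-1} + q_{i-2} with p_{-2}=0, p_{-1}=1, q_{-2}=1, q_{-1}=0), until the denominator exceeds 15:
  i=0: a_0=2, p_0 = 2*1 + 0 = 2, q_0 = 2*0 + 1 = 1.
  i=1: a_1=25, p_1 = 25*2 + 1 = 51, q_1 = 25*1 + 0 = 25.
q_1 = 25 > 15, so the last convergent with denominator <= 15 is p_0/q_0 = 2/1.
The closest fraction with denominator <= 15 is either p_0/q_0 or the intermediate fraction (k*p_0 + p_{-1})/(k*q_0 + q_{-1}) with the largest k >= 1 whose denominator stays <= 15; these approach x as k grows, and every other convergent or intermediate fraction in range is farther away.
Largest k: floor((15 - q_{-1})/q_0) = floor((15 - 0)/1) = 15 (using the seeds p_{-1} = 1, q_{-1} = 0).
That gives (15*2 + 1)/(15*1 + 0) = 31/15.
Compare the errors: |x - 2/1| = |51*1 - 2*25|/(25*1) = 1/25, and |x - 31/15| = |51*15 - 31*25|/(25*15) = 10/375.
Cross-multiplying, 10*25 = 250 < 375 = 1*375, so 10/375 is smaller: the intermediate fraction 31/15 is closer to x than 2/1.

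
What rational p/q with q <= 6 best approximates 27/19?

Expand x = 27/19 as a continued fraction with the Euclidean algorithm:
  27 = 1*19 + 8, so a_0 = 1.
  19 = 2*8 + 3, so a_1 = 2.
  8 = 2*3 + 2, so a_2 = 2.
  3 = 1*2 + 1, so a_3 = 1.
  2 = 2*1 + 0, so a_4 = 2.
so x = [1; 2, 2, 1, 2].
Convergents (p_i = a_i*p_{i-1} + p_{i-2}, q_i = a_i*q_{i-1} + q_{i-2} with p_{-2}=0, p_{-1}=1, q_{-2}=1, q_{-1}=0), until the denominator exceeds 6:
  i=0: a_0=1, p_0 = 1*1 + 0 = 1, q_0 = 1*0 + 1 = 1.
  i=1: a_1=2, p_1 = 2*1 + 1 = 3, q_1 = 2*1 + 0 = 2.
  i=2: a_2=2, p_2 = 2*3 + 1 = 7, q_2 = 2*2 + 1 = 5.
  i=3: a_3=1, p_3 = 1*7 + 3 = 10, q_3 = 1*5 + 2 = 7.
q_3 = 7 > 6, so the last convergent with denominator <= 6 is p_2/q_2 = 7/5.
The closest fraction with denominator <= 6 is either p_2/q_2 or the intermediate fraction (k*p_2 + p_1)/(k*q_2 + q_1) with the largest k >= 1 whose denominator stays <= 6; these approach x as k grows, and every other convergent or intermediate fraction in range is farther away.
Largest k: floor((6 - q_1)/q_2) = floor((6 - 2)/5) = 0.
Since k = 0, no intermediate fraction beyond p_2/q_2 has denominator <= 6, so the convergent 7/5 is the closest (its error is |27*5 - 7*19|/(19*5) = 2/95).

7/5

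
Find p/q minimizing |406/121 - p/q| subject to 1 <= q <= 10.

27/8

Expand x = 406/121 as a continued fraction with the Euclidean algorithm:
  406 = 3*121 + 43, so a_0 = 3.
  121 = 2*43 + 35, so a_1 = 2.
  43 = 1*35 + 8, so a_2 = 1.
  35 = 4*8 + 3, so a_3 = 4.
  8 = 2*3 + 2, so a_4 = 2.
  3 = 1*2 + 1, so a_5 = 1.
  2 = 2*1 + 0, so a_6 = 2.
so x = [3; 2, 1, 4, 2, 1, 2].
Convergents (p_i = a_i*p_{i-1} + p_{i-2}, q_i = a_i*q_{i-1} + q_{i-2} with p_{-2}=0, p_{-1}=1, q_{-2}=1, q_{-1}=0), until the denominator exceeds 10:
  i=0: a_0=3, p_0 = 3*1 + 0 = 3, q_0 = 3*0 + 1 = 1.
  i=1: a_1=2, p_1 = 2*3 + 1 = 7, q_1 = 2*1 + 0 = 2.
  i=2: a_2=1, p_2 = 1*7 + 3 = 10, q_2 = 1*2 + 1 = 3.
  i=3: a_3=4, p_3 = 4*10 + 7 = 47, q_3 = 4*3 + 2 = 14.
q_3 = 14 > 10, so the last convergent with denominator <= 10 is p_2/q_2 = 10/3.
The closest fraction with denominator <= 10 is either p_2/q_2 or the intermediate fraction (k*p_2 + p_1)/(k*q_2 + q_1) with the largest k >= 1 whose denominator stays <= 10; these approach x as k grows, and every other convergent or intermediate fraction in range is farther away.
Largest k: floor((10 - q_1)/q_2) = floor((10 - 2)/3) = 2.
That gives (2*10 + 7)/(2*3 + 2) = 27/8.
Compare the errors: |x - 10/3| = |406*3 - 10*121|/(121*3) = 8/363, and |x - 27/8| = |406*8 - 27*121|/(121*8) = 19/968.
Cross-multiplying, 19*363 = 6897 < 7744 = 8*968, so 19/968 is smaller: the intermediate fraction 27/8 is closer to x than 10/3.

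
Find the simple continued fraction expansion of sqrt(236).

[15; (2, 1, 3, 5, 1, 6, 1, 5, 3, 1, 2, 30)]

Write x_i = (sqrt(236) + m_i)/d_i with (m_0, d_0) = (0, 1). a_0 = floor(sqrt(236)) = 15, since 15^2 = 225 <= 236 < 256 = 16^2.
Iterate m_{i+1} = d_i*a_i - m_i, d_{i+1} = (236 - m_{i+1}^2)/d_i, a_{i+1} = floor((a_0 + m_{i+1})/d_{i+1}):
  m_1 = 1*15 - 0 = 15, d_1 = (236 - 15^2)/1 = 11/1 = 11, a_1 = floor((15 + 15)/11) = 2.
  m_2 = 11*2 - 15 = 7, d_2 = (236 - 7^2)/11 = 187/11 = 17, a_2 = floor((15 + 7)/17) = 1.
  m_3 = 17*1 - 7 = 10, d_3 = (236 - 10^2)/17 = 136/17 = 8, a_3 = floor((15 + 10)/8) = 3.
  m_4 = 8*3 - 10 = 14, d_4 = (236 - 14^2)/8 = 40/8 = 5, a_4 = floor((15 + 14)/5) = 5.
  m_5 = 5*5 - 14 = 11, d_5 = (236 - 11^2)/5 = 115/5 = 23, a_5 = floor((15 + 11)/23) = 1.
  m_6 = 23*1 - 11 = 12, d_6 = (236 - 12^2)/23 = 92/23 = 4, a_6 = floor((15 + 12)/4) = 6.
  m_7 = 4*6 - 12 = 12, d_7 = (236 - 12^2)/4 = 92/4 = 23, a_7 = floor((15 + 12)/23) = 1.
  m_8 = 23*1 - 12 = 11, d_8 = (236 - 11^2)/23 = 115/23 = 5, a_8 = floor((15 + 11)/5) = 5.
  m_9 = 5*5 - 11 = 14, d_9 = (236 - 14^2)/5 = 40/5 = 8, a_9 = floor((15 + 14)/8) = 3.
  m_10 = 8*3 - 14 = 10, d_10 = (236 - 10^2)/8 = 136/8 = 17, a_10 = floor((15 + 10)/17) = 1.
  m_11 = 17*1 - 10 = 7, d_11 = (236 - 7^2)/17 = 187/17 = 11, a_11 = floor((15 + 7)/11) = 2.
  m_12 = 11*2 - 7 = 15, d_12 = (236 - 15^2)/11 = 11/11 = 1, a_12 = floor((15 + 15)/1) = 30.
  m_13 = 1*30 - 15 = 15, d_13 = (236 - 15^2)/1 = 11/1 = 11: (m_13, d_13) = (m_1, d_1) = (15, 11), so from here the quotients repeat a_1, ..., a_12; the period length is 12.
Hence the expansion of sqrt(236) is a_0 = 15 followed by the repeating block 2, 1, 3, 5, 1, 6, 1, 5, 3, 1, 2, 30 (period 12).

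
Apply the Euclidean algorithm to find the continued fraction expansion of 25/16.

Run the Euclidean algorithm on 25 and 16; the successive quotients are the partial quotients a_0, a_1, ... (each step inverts the fractional part left over by the previous one):
  25 = 1*16 + 9, so a_0 = 1.
  16 = 1*9 + 7, so a_1 = 1.
  9 = 1*7 + 2, so a_2 = 1.
  7 = 3*2 + 1, so a_3 = 3.
  2 = 2*1 + 0, so a_4 = 2.
The remainder reaches 0 after 5 divisions, so the expansion has 5 partial quotients, read off in order.

[1; 1, 1, 3, 2]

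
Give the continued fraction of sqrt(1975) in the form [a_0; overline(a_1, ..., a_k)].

[44; overline(2, 3, 1, 2, 1, 3, 2, 88)]

Write x_i = (sqrt(1975) + m_i)/d_i with (m_0, d_0) = (0, 1). a_0 = floor(sqrt(1975)) = 44, since 44^2 = 1936 <= 1975 < 2025 = 45^2.
Iterate m_{i+1} = d_i*a_i - m_i, d_{i+1} = (1975 - m_{i+1}^2)/d_i, a_{i+1} = floor((a_0 + m_{i+1})/d_{i+1}):
  m_1 = 1*44 - 0 = 44, d_1 = (1975 - 44^2)/1 = 39/1 = 39, a_1 = floor((44 + 44)/39) = 2.
  m_2 = 39*2 - 44 = 34, d_2 = (1975 - 34^2)/39 = 819/39 = 21, a_2 = floor((44 + 34)/21) = 3.
  m_3 = 21*3 - 34 = 29, d_3 = (1975 - 29^2)/21 = 1134/21 = 54, a_3 = floor((44 + 29)/54) = 1.
  m_4 = 54*1 - 29 = 25, d_4 = (1975 - 25^2)/54 = 1350/54 = 25, a_4 = floor((44 + 25)/25) = 2.
  m_5 = 25*2 - 25 = 25, d_5 = (1975 - 25^2)/25 = 1350/25 = 54, a_5 = floor((44 + 25)/54) = 1.
  m_6 = 54*1 - 25 = 29, d_6 = (1975 - 29^2)/54 = 1134/54 = 21, a_6 = floor((44 + 29)/21) = 3.
  m_7 = 21*3 - 29 = 34, d_7 = (1975 - 34^2)/21 = 819/21 = 39, a_7 = floor((44 + 34)/39) = 2.
  m_8 = 39*2 - 34 = 44, d_8 = (1975 - 44^2)/39 = 39/39 = 1, a_8 = floor((44 + 44)/1) = 88.
  m_9 = 1*88 - 44 = 44, d_9 = (1975 - 44^2)/1 = 39/1 = 39: (m_9, d_9) = (m_1, d_1) = (44, 39), so from here the quotients repeat a_1, ..., a_8; the period length is 8.
Hence the expansion of sqrt(1975) is a_0 = 44 followed by the repeating block 2, 3, 1, 2, 1, 3, 2, 88 (period 8).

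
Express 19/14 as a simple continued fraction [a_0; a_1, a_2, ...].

[1; 2, 1, 4]

Run the Euclidean algorithm on 19 and 14; the successive quotients are the partial quotients a_0, a_1, ... (each step inverts the fractional part left over by the previous one):
  19 = 1*14 + 5, so a_0 = 1.
  14 = 2*5 + 4, so a_1 = 2.
  5 = 1*4 + 1, so a_2 = 1.
  4 = 4*1 + 0, so a_3 = 4.
The remainder reaches 0 after 4 divisions, so the expansion has 4 partial quotients, read off in order.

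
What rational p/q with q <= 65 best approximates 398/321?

Expand x = 398/321 as a continued fraction with the Euclidean algorithm:
  398 = 1*321 + 77, so a_0 = 1.
  321 = 4*77 + 13, so a_1 = 4.
  77 = 5*13 + 12, so a_2 = 5.
  13 = 1*12 + 1, so a_3 = 1.
  12 = 12*1 + 0, so a_4 = 12.
so x = [1; 4, 5, 1, 12].
Convergents (p_i = a_i*p_{i-1} + p_{i-2}, q_i = a_i*q_{i-1} + q_{i-2} with p_{-2}=0, p_{-1}=1, q_{-2}=1, q_{-1}=0), until the denominator exceeds 65:
  i=0: a_0=1, p_0 = 1*1 + 0 = 1, q_0 = 1*0 + 1 = 1.
  i=1: a_1=4, p_1 = 4*1 + 1 = 5, q_1 = 4*1 + 0 = 4.
  i=2: a_2=5, p_2 = 5*5 + 1 = 26, q_2 = 5*4 + 1 = 21.
  i=3: a_3=1, p_3 = 1*26 + 5 = 31, q_3 = 1*21 + 4 = 25.
  i=4: a_4=12, p_4 = 12*31 + 26 = 398, q_4 = 12*25 + 21 = 321.
q_4 = 321 > 65, so the last convergent with denominator <= 65 is p_3/q_3 = 31/25.
The closest fraction with denominator <= 65 is either p_3/q_3 or the intermediate fraction (k*p_3 + p_2)/(k*q_3 + q_2) with the largest k >= 1 whose denominator stays <= 65; these approach x as k grows, and every other convergent or intermediate fraction in range is farther away.
Largest k: floor((65 - q_2)/q_3) = floor((65 - 21)/25) = 1.
That gives (1*31 + 26)/(1*25 + 21) = 57/46.
Compare the errors: |x - 31/25| = |398*25 - 31*321|/(321*25) = 1/8025, and |x - 57/46| = |398*46 - 57*321|/(321*46) = 11/14766.
Cross-multiplying, 1*14766 = 14766 < 88275 = 11*8025, so 1/8025 is smaller: the convergent 31/25 is closer to x than 57/46.

31/25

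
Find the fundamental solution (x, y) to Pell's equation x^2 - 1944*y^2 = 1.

(x, y) = (485, 11)

First expand sqrt(1944) as a continued fraction. With x_i = (sqrt(1944) + m_i)/d_i and (m_0, d_0) = (0, 1): a_0 = floor(sqrt(1944)) = 44, since 44^2 = 1936 <= 1944 < 2025 = 45^2.
Iterate m_{i+1} = d_i*a_i - m_i, d_{i+1} = (1944 - m_{i+1}^2)/d_i, a_{i+1} = floor((a_0 + m_{i+1})/d_{i+1}):
  m_1 = 1*44 - 0 = 44, d_1 = (1944 - 44^2)/1 = 8/1 = 8, a_1 = floor((44 + 44)/8) = 11.
  m_2 = 8*11 - 44 = 44, d_2 = (1944 - 44^2)/8 = 8/8 = 1, a_2 = floor((44 + 44)/1) = 88.
  m_3 = 1*88 - 44 = 44, d_3 = (1944 - 44^2)/1 = 8/1 = 8: (m_3, d_3) = (m_1, d_1) = (44, 8), so from here the quotients repeat a_1, a_2; the period length is 2.
So sqrt(1944) = [44; (11, 88)] with period length k = 2.
k is even, so the fundamental solution of x^2 - 1944y^2 = 1 is (p_{k-1}, q_{k-1}) = (p_1, q_1); compute convergents through index 1.
Convergents (p_i = a_i*p_{i-1} + p_{i-2}, q_i = a_i*q_{i-1} + q_{i-2} with p_{-2}=0, p_{-1}=1, q_{-2}=1, q_{-1}=0):
  i=0: a_0=44, p_0 = 44*1 + 0 = 44, q_0 = 44*0 + 1 = 1.
  i=1: a_1=11, p_1 = 11*44 + 1 = 485, q_1 = 11*1 + 0 = 11.
Check: 485^2 - 1944*11^2 = 235225 - 235224 = 1, so (x, y) = (485, 11) solves the equation, and by the theorem it is the least positive solution.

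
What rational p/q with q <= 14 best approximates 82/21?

43/11

Expand x = 82/21 as a continued fraction with the Euclidean algorithm:
  82 = 3*21 + 19, so a_0 = 3.
  21 = 1*19 + 2, so a_1 = 1.
  19 = 9*2 + 1, so a_2 = 9.
  2 = 2*1 + 0, so a_3 = 2.
so x = [3; 1, 9, 2].
Convergents (p_i = a_i*p_{i-1} + p_{i-2}, q_i = a_i*q_{i-1} + q_{i-2} with p_{-2}=0, p_{-1}=1, q_{-2}=1, q_{-1}=0), until the denominator exceeds 14:
  i=0: a_0=3, p_0 = 3*1 + 0 = 3, q_0 = 3*0 + 1 = 1.
  i=1: a_1=1, p_1 = 1*3 + 1 = 4, q_1 = 1*1 + 0 = 1.
  i=2: a_2=9, p_2 = 9*4 + 3 = 39, q_2 = 9*1 + 1 = 10.
  i=3: a_3=2, p_3 = 2*39 + 4 = 82, q_3 = 2*10 + 1 = 21.
q_3 = 21 > 14, so the last convergent with denominator <= 14 is p_2/q_2 = 39/10.
The closest fraction with denominator <= 14 is either p_2/q_2 or the intermediate fraction (k*p_2 + p_1)/(k*q_2 + q_1) with the largest k >= 1 whose denominator stays <= 14; these approach x as k grows, and every other convergent or intermediate fraction in range is farther away.
Largest k: floor((14 - q_1)/q_2) = floor((14 - 1)/10) = 1.
That gives (1*39 + 4)/(1*10 + 1) = 43/11.
Compare the errors: |x - 39/10| = |82*10 - 39*21|/(21*10) = 1/210, and |x - 43/11| = |82*11 - 43*21|/(21*11) = 1/231.
Cross-multiplying, 1*210 = 210 < 231 = 1*231, so 1/231 is smaller: the intermediate fraction 43/11 is closer to x than 39/10.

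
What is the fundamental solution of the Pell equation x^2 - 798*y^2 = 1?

(x, y) = (113, 4)

First expand sqrt(798) as a continued fraction. With x_i = (sqrt(798) + m_i)/d_i and (m_0, d_0) = (0, 1): a_0 = floor(sqrt(798)) = 28, since 28^2 = 784 <= 798 < 841 = 29^2.
Iterate m_{i+1} = d_i*a_i - m_i, d_{i+1} = (798 - m_{i+1}^2)/d_i, a_{i+1} = floor((a_0 + m_{i+1})/d_{i+1}):
  m_1 = 1*28 - 0 = 28, d_1 = (798 - 28^2)/1 = 14/1 = 14, a_1 = floor((28 + 28)/14) = 4.
  m_2 = 14*4 - 28 = 28, d_2 = (798 - 28^2)/14 = 14/14 = 1, a_2 = floor((28 + 28)/1) = 56.
  m_3 = 1*56 - 28 = 28, d_3 = (798 - 28^2)/1 = 14/1 = 14: (m_3, d_3) = (m_1, d_1) = (28, 14), so from here the quotients repeat a_1, a_2; the period length is 2.
So sqrt(798) = [28; (4, 56)] with period length k = 2.
k is even, so the fundamental solution of x^2 - 798y^2 = 1 is (p_{k-1}, q_{k-1}) = (p_1, q_1); compute convergents through index 1.
Convergents (p_i = a_i*p_{i-1} + p_{i-2}, q_i = a_i*q_{i-1} + q_{i-2} with p_{-2}=0, p_{-1}=1, q_{-2}=1, q_{-1}=0):
  i=0: a_0=28, p_0 = 28*1 + 0 = 28, q_0 = 28*0 + 1 = 1.
  i=1: a_1=4, p_1 = 4*28 + 1 = 113, q_1 = 4*1 + 0 = 4.
Check: 113^2 - 798*4^2 = 12769 - 12768 = 1, so (x, y) = (113, 4) solves the equation, and by the theorem it is the least positive solution.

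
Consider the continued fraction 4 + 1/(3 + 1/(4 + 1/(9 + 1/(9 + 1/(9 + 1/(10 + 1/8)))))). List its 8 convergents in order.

Using the convergent recurrence p_i = a_i*p_{i-1} + p_{i-2}, q_i = a_i*q_{i-1} + q_{i-2} with p_{-2}=0, p_{-1}=1, q_{-2}=1, q_{-1}=0:
  i=0: a_0=4, p_0 = 4*1 + 0 = 4, q_0 = 4*0 + 1 = 1.
  i=1: a_1=3, p_1 = 3*4 + 1 = 13, q_1 = 3*1 + 0 = 3.
  i=2: a_2=4, p_2 = 4*13 + 4 = 56, q_2 = 4*3 + 1 = 13.
  i=3: a_3=9, p_3 = 9*56 + 13 = 517, q_3 = 9*13 + 3 = 120.
  i=4: a_4=9, p_4 = 9*517 + 56 = 4709, q_4 = 9*120 + 13 = 1093.
  i=5: a_5=9, p_5 = 9*4709 + 517 = 42898, q_5 = 9*1093 + 120 = 9957.
  i=6: a_6=10, p_6 = 10*42898 + 4709 = 433689, q_6 = 10*9957 + 1093 = 100663.
  i=7: a_7=8, p_7 = 8*433689 + 42898 = 3512410, q_7 = 8*100663 + 9957 = 815261.

4/1, 13/3, 56/13, 517/120, 4709/1093, 42898/9957, 433689/100663, 3512410/815261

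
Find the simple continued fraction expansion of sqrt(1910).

[43; (1, 2, 2, 1, 2, 8, 2, 1, 2, 2, 1, 86)]

Write x_i = (sqrt(1910) + m_i)/d_i with (m_0, d_0) = (0, 1). a_0 = floor(sqrt(1910)) = 43, since 43^2 = 1849 <= 1910 < 1936 = 44^2.
Iterate m_{i+1} = d_i*a_i - m_i, d_{i+1} = (1910 - m_{i+1}^2)/d_i, a_{i+1} = floor((a_0 + m_{i+1})/d_{i+1}):
  m_1 = 1*43 - 0 = 43, d_1 = (1910 - 43^2)/1 = 61/1 = 61, a_1 = floor((43 + 43)/61) = 1.
  m_2 = 61*1 - 43 = 18, d_2 = (1910 - 18^2)/61 = 1586/61 = 26, a_2 = floor((43 + 18)/26) = 2.
  m_3 = 26*2 - 18 = 34, d_3 = (1910 - 34^2)/26 = 754/26 = 29, a_3 = floor((43 + 34)/29) = 2.
  m_4 = 29*2 - 34 = 24, d_4 = (1910 - 24^2)/29 = 1334/29 = 46, a_4 = floor((43 + 24)/46) = 1.
  m_5 = 46*1 - 24 = 22, d_5 = (1910 - 22^2)/46 = 1426/46 = 31, a_5 = floor((43 + 22)/31) = 2.
  m_6 = 31*2 - 22 = 40, d_6 = (1910 - 40^2)/31 = 310/31 = 10, a_6 = floor((43 + 40)/10) = 8.
  m_7 = 10*8 - 40 = 40, d_7 = (1910 - 40^2)/10 = 310/10 = 31, a_7 = floor((43 + 40)/31) = 2.
  m_8 = 31*2 - 40 = 22, d_8 = (1910 - 22^2)/31 = 1426/31 = 46, a_8 = floor((43 + 22)/46) = 1.
  m_9 = 46*1 - 22 = 24, d_9 = (1910 - 24^2)/46 = 1334/46 = 29, a_9 = floor((43 + 24)/29) = 2.
  m_10 = 29*2 - 24 = 34, d_10 = (1910 - 34^2)/29 = 754/29 = 26, a_10 = floor((43 + 34)/26) = 2.
  m_11 = 26*2 - 34 = 18, d_11 = (1910 - 18^2)/26 = 1586/26 = 61, a_11 = floor((43 + 18)/61) = 1.
  m_12 = 61*1 - 18 = 43, d_12 = (1910 - 43^2)/61 = 61/61 = 1, a_12 = floor((43 + 43)/1) = 86.
  m_13 = 1*86 - 43 = 43, d_13 = (1910 - 43^2)/1 = 61/1 = 61: (m_13, d_13) = (m_1, d_1) = (43, 61), so from here the quotients repeat a_1, ..., a_12; the period length is 12.
Hence the expansion of sqrt(1910) is a_0 = 43 followed by the repeating block 1, 2, 2, 1, 2, 8, 2, 1, 2, 2, 1, 86 (period 12).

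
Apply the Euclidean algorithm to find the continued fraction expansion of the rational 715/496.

[1; 2, 3, 1, 3, 2, 6]

Run the Euclidean algorithm on 715 and 496; the successive quotients are the partial quotients a_0, a_1, ... (each step inverts the fractional part left over by the previous one):
  715 = 1*496 + 219, so a_0 = 1.
  496 = 2*219 + 58, so a_1 = 2.
  219 = 3*58 + 45, so a_2 = 3.
  58 = 1*45 + 13, so a_3 = 1.
  45 = 3*13 + 6, so a_4 = 3.
  13 = 2*6 + 1, so a_5 = 2.
  6 = 6*1 + 0, so a_6 = 6.
The remainder reaches 0 after 7 divisions, so the expansion has 7 partial quotients, read off in order.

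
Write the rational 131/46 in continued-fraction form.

Run the Euclidean algorithm on 131 and 46; the successive quotients are the partial quotients a_0, a_1, ... (each step inverts the fractional part left over by the previous one):
  131 = 2*46 + 39, so a_0 = 2.
  46 = 1*39 + 7, so a_1 = 1.
  39 = 5*7 + 4, so a_2 = 5.
  7 = 1*4 + 3, so a_3 = 1.
  4 = 1*3 + 1, so a_4 = 1.
  3 = 3*1 + 0, so a_5 = 3.
The remainder reaches 0 after 6 divisions, so the expansion has 6 partial quotients, read off in order.

[2; 1, 5, 1, 1, 3]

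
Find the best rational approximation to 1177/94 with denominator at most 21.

263/21

Expand x = 1177/94 as a continued fraction with the Euclidean algorithm:
  1177 = 12*94 + 49, so a_0 = 12.
  94 = 1*49 + 45, so a_1 = 1.
  49 = 1*45 + 4, so a_2 = 1.
  45 = 11*4 + 1, so a_3 = 11.
  4 = 4*1 + 0, so a_4 = 4.
so x = [12; 1, 1, 11, 4].
Convergents (p_i = a_i*p_{i-1} + p_{i-2}, q_i = a_i*q_{i-1} + q_{i-2} with p_{-2}=0, p_{-1}=1, q_{-2}=1, q_{-1}=0), until the denominator exceeds 21:
  i=0: a_0=12, p_0 = 12*1 + 0 = 12, q_0 = 12*0 + 1 = 1.
  i=1: a_1=1, p_1 = 1*12 + 1 = 13, q_1 = 1*1 + 0 = 1.
  i=2: a_2=1, p_2 = 1*13 + 12 = 25, q_2 = 1*1 + 1 = 2.
  i=3: a_3=11, p_3 = 11*25 + 13 = 288, q_3 = 11*2 + 1 = 23.
q_3 = 23 > 21, so the last convergent with denominator <= 21 is p_2/q_2 = 25/2.
The closest fraction with denominator <= 21 is either p_2/q_2 or the intermediate fraction (k*p_2 + p_1)/(k*q_2 + q_1) with the largest k >= 1 whose denominator stays <= 21; these approach x as k grows, and every other convergent or intermediate fraction in range is farther away.
Largest k: floor((21 - q_1)/q_2) = floor((21 - 1)/2) = 10.
That gives (10*25 + 13)/(10*2 + 1) = 263/21.
Compare the errors: |x - 25/2| = |1177*2 - 25*94|/(94*2) = 4/188, and |x - 263/21| = |1177*21 - 263*94|/(94*21) = 5/1974.
Cross-multiplying, 5*188 = 940 < 7896 = 4*1974, so 5/1974 is smaller: the intermediate fraction 263/21 is closer to x than 25/2.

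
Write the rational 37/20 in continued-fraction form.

[1; 1, 5, 1, 2]

Run the Euclidean algorithm on 37 and 20; the successive quotients are the partial quotients a_0, a_1, ... (each step inverts the fractional part left over by the previous one):
  37 = 1*20 + 17, so a_0 = 1.
  20 = 1*17 + 3, so a_1 = 1.
  17 = 5*3 + 2, so a_2 = 5.
  3 = 1*2 + 1, so a_3 = 1.
  2 = 2*1 + 0, so a_4 = 2.
The remainder reaches 0 after 5 divisions, so the expansion has 5 partial quotients, read off in order.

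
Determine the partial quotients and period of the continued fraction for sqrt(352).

[18; (1, 3, 5, 9, 5, 3, 1, 36)]

Write x_i = (sqrt(352) + m_i)/d_i with (m_0, d_0) = (0, 1). a_0 = floor(sqrt(352)) = 18, since 18^2 = 324 <= 352 < 361 = 19^2.
Iterate m_{i+1} = d_i*a_i - m_i, d_{i+1} = (352 - m_{i+1}^2)/d_i, a_{i+1} = floor((a_0 + m_{i+1})/d_{i+1}):
  m_1 = 1*18 - 0 = 18, d_1 = (352 - 18^2)/1 = 28/1 = 28, a_1 = floor((18 + 18)/28) = 1.
  m_2 = 28*1 - 18 = 10, d_2 = (352 - 10^2)/28 = 252/28 = 9, a_2 = floor((18 + 10)/9) = 3.
  m_3 = 9*3 - 10 = 17, d_3 = (352 - 17^2)/9 = 63/9 = 7, a_3 = floor((18 + 17)/7) = 5.
  m_4 = 7*5 - 17 = 18, d_4 = (352 - 18^2)/7 = 28/7 = 4, a_4 = floor((18 + 18)/4) = 9.
  m_5 = 4*9 - 18 = 18, d_5 = (352 - 18^2)/4 = 28/4 = 7, a_5 = floor((18 + 18)/7) = 5.
  m_6 = 7*5 - 18 = 17, d_6 = (352 - 17^2)/7 = 63/7 = 9, a_6 = floor((18 + 17)/9) = 3.
  m_7 = 9*3 - 17 = 10, d_7 = (352 - 10^2)/9 = 252/9 = 28, a_7 = floor((18 + 10)/28) = 1.
  m_8 = 28*1 - 10 = 18, d_8 = (352 - 18^2)/28 = 28/28 = 1, a_8 = floor((18 + 18)/1) = 36.
  m_9 = 1*36 - 18 = 18, d_9 = (352 - 18^2)/1 = 28/1 = 28: (m_9, d_9) = (m_1, d_1) = (18, 28), so from here the quotients repeat a_1, ..., a_8; the period length is 8.
Hence the expansion of sqrt(352) is a_0 = 18 followed by the repeating block 1, 3, 5, 9, 5, 3, 1, 36 (period 8).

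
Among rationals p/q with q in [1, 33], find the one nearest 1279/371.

100/29

Expand x = 1279/371 as a continued fraction with the Euclidean algorithm:
  1279 = 3*371 + 166, so a_0 = 3.
  371 = 2*166 + 39, so a_1 = 2.
  166 = 4*39 + 10, so a_2 = 4.
  39 = 3*10 + 9, so a_3 = 3.
  10 = 1*9 + 1, so a_4 = 1.
  9 = 9*1 + 0, so a_5 = 9.
so x = [3; 2, 4, 3, 1, 9].
Convergents (p_i = a_i*p_{i-1} + p_{i-2}, q_i = a_i*q_{i-1} + q_{i-2} with p_{-2}=0, p_{-1}=1, q_{-2}=1, q_{-1}=0), until the denominator exceeds 33:
  i=0: a_0=3, p_0 = 3*1 + 0 = 3, q_0 = 3*0 + 1 = 1.
  i=1: a_1=2, p_1 = 2*3 + 1 = 7, q_1 = 2*1 + 0 = 2.
  i=2: a_2=4, p_2 = 4*7 + 3 = 31, q_2 = 4*2 + 1 = 9.
  i=3: a_3=3, p_3 = 3*31 + 7 = 100, q_3 = 3*9 + 2 = 29.
  i=4: a_4=1, p_4 = 1*100 + 31 = 131, q_4 = 1*29 + 9 = 38.
q_4 = 38 > 33, so the last convergent with denominator <= 33 is p_3/q_3 = 100/29.
The closest fraction with denominator <= 33 is either p_3/q_3 or the intermediate fraction (k*p_3 + p_2)/(k*q_3 + q_2) with the largest k >= 1 whose denominator stays <= 33; these approach x as k grows, and every other convergent or intermediate fraction in range is farther away.
Largest k: floor((33 - q_2)/q_3) = floor((33 - 9)/29) = 0.
Since k = 0, no intermediate fraction beyond p_3/q_3 has denominator <= 33, so the convergent 100/29 is the closest (its error is |1279*29 - 100*371|/(371*29) = 9/10759).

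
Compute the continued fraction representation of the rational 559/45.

Run the Euclidean algorithm on 559 and 45; the successive quotients are the partial quotients a_0, a_1, ... (each step inverts the fractional part left over by the previous one):
  559 = 12*45 + 19, so a_0 = 12.
  45 = 2*19 + 7, so a_1 = 2.
  19 = 2*7 + 5, so a_2 = 2.
  7 = 1*5 + 2, so a_3 = 1.
  5 = 2*2 + 1, so a_4 = 2.
  2 = 2*1 + 0, so a_5 = 2.
The remainder reaches 0 after 6 divisions, so the expansion has 6 partial quotients, read off in order.

[12; 2, 2, 1, 2, 2]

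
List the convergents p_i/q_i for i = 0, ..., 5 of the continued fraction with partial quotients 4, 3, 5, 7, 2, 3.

Using the convergent recurrence p_i = a_i*p_{i-1} + p_{i-2}, q_i = a_i*q_{i-1} + q_{i-2} with p_{-2}=0, p_{-1}=1, q_{-2}=1, q_{-1}=0:
  i=0: a_0=4, p_0 = 4*1 + 0 = 4, q_0 = 4*0 + 1 = 1.
  i=1: a_1=3, p_1 = 3*4 + 1 = 13, q_1 = 3*1 + 0 = 3.
  i=2: a_2=5, p_2 = 5*13 + 4 = 69, q_2 = 5*3 + 1 = 16.
  i=3: a_3=7, p_3 = 7*69 + 13 = 496, q_3 = 7*16 + 3 = 115.
  i=4: a_4=2, p_4 = 2*496 + 69 = 1061, q_4 = 2*115 + 16 = 246.
  i=5: a_5=3, p_5 = 3*1061 + 496 = 3679, q_5 = 3*246 + 115 = 853.

4/1, 13/3, 69/16, 496/115, 1061/246, 3679/853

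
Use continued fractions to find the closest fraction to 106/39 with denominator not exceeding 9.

19/7

Expand x = 106/39 as a continued fraction with the Euclidean algorithm:
  106 = 2*39 + 28, so a_0 = 2.
  39 = 1*28 + 11, so a_1 = 1.
  28 = 2*11 + 6, so a_2 = 2.
  11 = 1*6 + 5, so a_3 = 1.
  6 = 1*5 + 1, so a_4 = 1.
  5 = 5*1 + 0, so a_5 = 5.
so x = [2; 1, 2, 1, 1, 5].
Convergents (p_i = a_i*p_{i-1} + p_{i-2}, q_i = a_i*q_{i-1} + q_{i-2} with p_{-2}=0, p_{-1}=1, q_{-2}=1, q_{-1}=0), until the denominator exceeds 9:
  i=0: a_0=2, p_0 = 2*1 + 0 = 2, q_0 = 2*0 + 1 = 1.
  i=1: a_1=1, p_1 = 1*2 + 1 = 3, q_1 = 1*1 + 0 = 1.
  i=2: a_2=2, p_2 = 2*3 + 2 = 8, q_2 = 2*1 + 1 = 3.
  i=3: a_3=1, p_3 = 1*8 + 3 = 11, q_3 = 1*3 + 1 = 4.
  i=4: a_4=1, p_4 = 1*11 + 8 = 19, q_4 = 1*4 + 3 = 7.
  i=5: a_5=5, p_5 = 5*19 + 11 = 106, q_5 = 5*7 + 4 = 39.
q_5 = 39 > 9, so the last convergent with denominator <= 9 is p_4/q_4 = 19/7.
The closest fraction with denominator <= 9 is either p_4/q_4 or the intermediate fraction (k*p_4 + p_3)/(k*q_4 + q_3) with the largest k >= 1 whose denominator stays <= 9; these approach x as k grows, and every other convergent or intermediate fraction in range is farther away.
Largest k: floor((9 - q_3)/q_4) = floor((9 - 4)/7) = 0.
Since k = 0, no intermediate fraction beyond p_4/q_4 has denominator <= 9, so the convergent 19/7 is the closest (its error is |106*7 - 19*39|/(39*7) = 1/273).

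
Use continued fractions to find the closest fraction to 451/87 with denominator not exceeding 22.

57/11

Expand x = 451/87 as a continued fraction with the Euclidean algorithm:
  451 = 5*87 + 16, so a_0 = 5.
  87 = 5*16 + 7, so a_1 = 5.
  16 = 2*7 + 2, so a_2 = 2.
  7 = 3*2 + 1, so a_3 = 3.
  2 = 2*1 + 0, so a_4 = 2.
so x = [5; 5, 2, 3, 2].
Convergents (p_i = a_i*p_{i-1} + p_{i-2}, q_i = a_i*q_{i-1} + q_{i-2} with p_{-2}=0, p_{-1}=1, q_{-2}=1, q_{-1}=0), until the denominator exceeds 22:
  i=0: a_0=5, p_0 = 5*1 + 0 = 5, q_0 = 5*0 + 1 = 1.
  i=1: a_1=5, p_1 = 5*5 + 1 = 26, q_1 = 5*1 + 0 = 5.
  i=2: a_2=2, p_2 = 2*26 + 5 = 57, q_2 = 2*5 + 1 = 11.
  i=3: a_3=3, p_3 = 3*57 + 26 = 197, q_3 = 3*11 + 5 = 38.
q_3 = 38 > 22, so the last convergent with denominator <= 22 is p_2/q_2 = 57/11.
The closest fraction with denominator <= 22 is either p_2/q_2 or the intermediate fraction (k*p_2 + p_1)/(k*q_2 + q_1) with the largest k >= 1 whose denominator stays <= 22; these approach x as k grows, and every other convergent or intermediate fraction in range is farther away.
Largest k: floor((22 - q_1)/q_2) = floor((22 - 5)/11) = 1.
That gives (1*57 + 26)/(1*11 + 5) = 83/16.
Compare the errors: |x - 57/11| = |451*11 - 57*87|/(87*11) = 2/957, and |x - 83/16| = |451*16 - 83*87|/(87*16) = 5/1392.
Cross-multiplying, 2*1392 = 2784 < 4785 = 5*957, so 2/957 is smaller: the convergent 57/11 is closer to x than 83/16.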